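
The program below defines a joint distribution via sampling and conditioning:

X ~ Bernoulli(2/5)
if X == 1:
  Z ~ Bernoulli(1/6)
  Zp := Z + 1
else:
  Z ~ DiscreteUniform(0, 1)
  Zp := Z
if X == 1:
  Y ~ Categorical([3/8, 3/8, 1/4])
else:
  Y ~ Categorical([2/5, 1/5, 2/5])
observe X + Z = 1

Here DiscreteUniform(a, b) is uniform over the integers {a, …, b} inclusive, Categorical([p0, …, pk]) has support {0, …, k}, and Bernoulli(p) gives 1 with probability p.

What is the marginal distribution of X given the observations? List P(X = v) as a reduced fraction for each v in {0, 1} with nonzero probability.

Enumerate traces; 6 have nonzero weight after conditioning:
  (X=0, Z=1, Y=0) weight 3/25
  (X=0, Z=1, Y=1) weight 3/50
  (X=0, Z=1, Y=2) weight 3/25
  (X=1, Z=0, Y=0) weight 1/8
  (X=1, Z=0, Y=1) weight 1/8
  (X=1, Z=0, Y=2) weight 1/12
Group by X:
  weight(X=0) = 3/10
  weight(X=1) = 1/3
Total weight = 3/10 + 1/3 = 19/30
P(X=0 | obs) = 3/10 / 19/30 = 9/19
P(X=1 | obs) = 1/3 / 19/30 = 10/19

P(X=0) = 9/19, P(X=1) = 10/19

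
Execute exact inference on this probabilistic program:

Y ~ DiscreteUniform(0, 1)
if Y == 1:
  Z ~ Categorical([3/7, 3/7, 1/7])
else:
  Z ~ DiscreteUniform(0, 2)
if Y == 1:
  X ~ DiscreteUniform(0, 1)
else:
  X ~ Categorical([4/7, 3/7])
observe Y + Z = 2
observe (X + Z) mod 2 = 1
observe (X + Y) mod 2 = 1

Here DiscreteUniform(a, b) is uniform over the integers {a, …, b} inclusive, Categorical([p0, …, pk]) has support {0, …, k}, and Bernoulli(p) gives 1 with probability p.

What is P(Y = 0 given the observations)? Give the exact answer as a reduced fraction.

P(Y = 0 | obs) = 2/5

Enumerate traces; 2 have nonzero weight after conditioning:
  (Y=0, Z=2, X=1) weight 1/14
  (Y=1, Z=1, X=0) weight 3/28
Group by Y:
  weight(Y=0) = 1/14
  weight(Y=1) = 3/28
Total weight = 1/14 + 3/28 = 5/28
P(Y=0 | obs) = 1/14 / 5/28 = 2/5
P(Y=1 | obs) = 3/28 / 5/28 = 3/5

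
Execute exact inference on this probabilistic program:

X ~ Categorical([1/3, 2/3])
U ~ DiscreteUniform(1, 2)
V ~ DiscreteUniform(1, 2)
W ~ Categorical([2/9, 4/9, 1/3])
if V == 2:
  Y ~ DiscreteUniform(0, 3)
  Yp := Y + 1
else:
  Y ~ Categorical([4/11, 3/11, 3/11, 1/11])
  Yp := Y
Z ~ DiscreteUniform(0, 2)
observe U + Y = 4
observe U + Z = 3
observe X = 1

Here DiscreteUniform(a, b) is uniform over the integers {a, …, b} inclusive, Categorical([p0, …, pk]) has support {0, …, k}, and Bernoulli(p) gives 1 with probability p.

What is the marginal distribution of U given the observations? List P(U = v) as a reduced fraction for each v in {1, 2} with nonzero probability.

Enumerate traces; 12 have nonzero weight after conditioning:
  (X=1, U=1, V=1, W=0, Y=3, Z=2) weight 1/891
  (X=1, U=1, V=1, W=1, Y=3, Z=2) weight 2/891
  (X=1, U=1, V=1, W=2, Y=3, Z=2) weight 1/594
  (X=1, U=1, V=2, W=0, Y=3, Z=2) weight 1/324
  (X=1, U=1, V=2, W=1, Y=3, Z=2) weight 1/162
  (X=1, U=1, V=2, W=2, Y=3, Z=2) weight 1/216
  (X=1, U=2, V=1, W=0, Y=2, Z=1) weight 1/297
  (X=1, U=2, V=1, W=1, Y=2, Z=1) weight 2/297
  … 4 more
Group by U:
  weight(U=1) = 5/264
  weight(U=2) = 23/792
Total weight = 5/264 + 23/792 = 19/396
P(U=1 | obs) = 5/264 / 19/396 = 15/38
P(U=2 | obs) = 23/792 / 19/396 = 23/38

P(U=1) = 15/38, P(U=2) = 23/38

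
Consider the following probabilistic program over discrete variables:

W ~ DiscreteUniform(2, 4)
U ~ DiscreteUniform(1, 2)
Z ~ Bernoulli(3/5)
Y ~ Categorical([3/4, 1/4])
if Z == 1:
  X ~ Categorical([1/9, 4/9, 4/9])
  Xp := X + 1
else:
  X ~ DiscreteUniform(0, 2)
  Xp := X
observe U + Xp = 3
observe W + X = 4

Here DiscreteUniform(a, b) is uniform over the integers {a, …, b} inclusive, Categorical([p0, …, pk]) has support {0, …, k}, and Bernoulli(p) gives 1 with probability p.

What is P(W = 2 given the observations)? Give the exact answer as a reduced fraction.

Enumerate traces; 8 have nonzero weight after conditioning:
  (W=2, U=1, Z=0, Y=0, X=2) weight 1/60
  (W=2, U=1, Z=0, Y=1, X=2) weight 1/180
  (W=3, U=1, Z=1, Y=0, X=1) weight 1/30
  (W=3, U=1, Z=1, Y=1, X=1) weight 1/90
  (W=3, U=2, Z=0, Y=0, X=1) weight 1/60
  (W=3, U=2, Z=0, Y=1, X=1) weight 1/180
  (W=4, U=2, Z=1, Y=0, X=0) weight 1/120
  (W=4, U=2, Z=1, Y=1, X=0) weight 1/360
Group by W:
  weight(W=2) = 1/45
  weight(W=3) = 1/15
  weight(W=4) = 1/90
Total weight = 1/45 + 1/15 + 1/90 = 1/10
P(W=2 | obs) = 1/45 / 1/10 = 2/9
P(W=3 | obs) = 1/15 / 1/10 = 2/3
P(W=4 | obs) = 1/90 / 1/10 = 1/9

P(W = 2 | obs) = 2/9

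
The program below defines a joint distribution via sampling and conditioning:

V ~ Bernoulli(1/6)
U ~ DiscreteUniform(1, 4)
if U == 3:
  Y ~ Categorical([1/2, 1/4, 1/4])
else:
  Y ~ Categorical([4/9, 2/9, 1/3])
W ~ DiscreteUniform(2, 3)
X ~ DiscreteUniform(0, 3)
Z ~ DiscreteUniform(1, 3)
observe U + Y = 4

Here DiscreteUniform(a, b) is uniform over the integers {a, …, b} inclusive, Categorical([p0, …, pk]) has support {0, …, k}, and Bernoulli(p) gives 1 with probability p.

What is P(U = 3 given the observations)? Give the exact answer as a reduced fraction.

Enumerate traces; 144 have nonzero weight after conditioning:
  (V=0, U=2, Y=2, W=2, X=0, Z=1) weight 5/1728
  (V=0, U=2, Y=2, W=2, X=0, Z=2) weight 5/1728
  (V=0, U=2, Y=2, W=2, X=0, Z=3) weight 5/1728
  (V=0, U=2, Y=2, W=2, X=1, Z=1) weight 5/1728
  (V=0, U=2, Y=2, W=2, X=1, Z=2) weight 5/1728
  (V=0, U=2, Y=2, W=2, X=1, Z=3) weight 5/1728
  (V=0, U=2, Y=2, W=2, X=2, Z=1) weight 5/1728
  (V=0, U=2, Y=2, W=2, X=2, Z=2) weight 5/1728
  (V=0, U=3, Y=1, W=2, X=0, Z=1) weight 5/2304
  (V=0, U=4, Y=0, W=2, X=0, Z=1) weight 5/1296
  … 134 more
Group by U:
  weight(U=2) = 1/12
  weight(U=3) = 1/16
  weight(U=4) = 1/9
Total weight = 1/12 + 1/16 + 1/9 = 37/144
P(U=2 | obs) = 1/12 / 37/144 = 12/37
P(U=3 | obs) = 1/16 / 37/144 = 9/37
P(U=4 | obs) = 1/9 / 37/144 = 16/37

P(U = 3 | obs) = 9/37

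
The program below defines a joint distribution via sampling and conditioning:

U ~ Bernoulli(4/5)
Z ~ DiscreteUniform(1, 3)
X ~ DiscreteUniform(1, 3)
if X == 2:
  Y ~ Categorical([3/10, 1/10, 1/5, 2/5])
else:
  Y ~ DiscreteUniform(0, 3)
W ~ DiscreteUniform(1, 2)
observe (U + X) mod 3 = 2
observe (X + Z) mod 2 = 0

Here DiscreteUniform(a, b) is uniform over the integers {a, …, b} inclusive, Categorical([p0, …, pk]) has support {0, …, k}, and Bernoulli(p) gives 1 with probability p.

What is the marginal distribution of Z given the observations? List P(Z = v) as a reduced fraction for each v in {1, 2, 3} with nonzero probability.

P(Z=1) = 4/9, P(Z=2) = 1/9, P(Z=3) = 4/9

Enumerate traces; 24 have nonzero weight after conditioning:
  (U=0, Z=2, X=2, Y=0, W=1) weight 1/300
  (U=0, Z=2, X=2, Y=0, W=2) weight 1/300
  (U=0, Z=2, X=2, Y=1, W=1) weight 1/900
  (U=0, Z=2, X=2, Y=1, W=2) weight 1/900
  (U=0, Z=2, X=2, Y=2, W=1) weight 1/450
  (U=0, Z=2, X=2, Y=2, W=2) weight 1/450
  (U=0, Z=2, X=2, Y=3, W=1) weight 1/225
  (U=0, Z=2, X=2, Y=3, W=2) weight 1/225
  (U=1, Z=1, X=1, Y=0, W=1) weight 1/90
  (U=1, Z=3, X=1, Y=0, W=1) weight 1/90
  … 14 more
Group by Z:
  weight(Z=1) = 4/45
  weight(Z=2) = 1/45
  weight(Z=3) = 4/45
Total weight = 4/45 + 1/45 + 4/45 = 1/5
P(Z=1 | obs) = 4/45 / 1/5 = 4/9
P(Z=2 | obs) = 1/45 / 1/5 = 1/9
P(Z=3 | obs) = 4/45 / 1/5 = 4/9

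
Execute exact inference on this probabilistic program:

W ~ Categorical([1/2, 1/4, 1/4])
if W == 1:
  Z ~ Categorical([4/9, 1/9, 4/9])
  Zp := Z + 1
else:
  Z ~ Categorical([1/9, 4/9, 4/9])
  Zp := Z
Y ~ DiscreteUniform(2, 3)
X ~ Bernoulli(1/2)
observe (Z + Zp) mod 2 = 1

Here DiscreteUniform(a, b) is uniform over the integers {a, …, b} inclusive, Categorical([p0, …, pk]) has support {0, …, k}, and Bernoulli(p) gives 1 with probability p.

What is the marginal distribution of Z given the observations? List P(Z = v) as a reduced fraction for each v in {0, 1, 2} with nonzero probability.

P(Z=0) = 4/9, P(Z=1) = 1/9, P(Z=2) = 4/9

Enumerate traces; 12 have nonzero weight after conditioning:
  (W=1, Z=0, Y=2, X=0) weight 1/36
  (W=1, Z=0, Y=2, X=1) weight 1/36
  (W=1, Z=0, Y=3, X=0) weight 1/36
  (W=1, Z=0, Y=3, X=1) weight 1/36
  (W=1, Z=1, Y=2, X=0) weight 1/144
  (W=1, Z=1, Y=2, X=1) weight 1/144
  (W=1, Z=1, Y=3, X=0) weight 1/144
  (W=1, Z=1, Y=3, X=1) weight 1/144
  (W=1, Z=2, Y=2, X=0) weight 1/36
  … 3 more
Group by Z:
  weight(Z=0) = 1/9
  weight(Z=1) = 1/36
  weight(Z=2) = 1/9
Total weight = 1/9 + 1/36 + 1/9 = 1/4
P(Z=0 | obs) = 1/9 / 1/4 = 4/9
P(Z=1 | obs) = 1/36 / 1/4 = 1/9
P(Z=2 | obs) = 1/9 / 1/4 = 4/9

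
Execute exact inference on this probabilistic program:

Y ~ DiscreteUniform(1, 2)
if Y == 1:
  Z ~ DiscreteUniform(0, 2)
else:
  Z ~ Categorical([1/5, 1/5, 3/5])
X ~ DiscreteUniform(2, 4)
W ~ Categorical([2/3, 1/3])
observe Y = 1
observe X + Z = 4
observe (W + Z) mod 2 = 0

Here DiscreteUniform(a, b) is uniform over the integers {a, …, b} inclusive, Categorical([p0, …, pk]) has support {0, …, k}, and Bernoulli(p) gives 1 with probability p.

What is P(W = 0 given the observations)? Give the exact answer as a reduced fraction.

P(W = 0 | obs) = 4/5

Enumerate traces; 3 have nonzero weight after conditioning:
  (Y=1, Z=0, X=4, W=0) weight 1/27
  (Y=1, Z=1, X=3, W=1) weight 1/54
  (Y=1, Z=2, X=2, W=0) weight 1/27
Group by W:
  weight(W=0) = 2/27
  weight(W=1) = 1/54
Total weight = 2/27 + 1/54 = 5/54
P(W=0 | obs) = 2/27 / 5/54 = 4/5
P(W=1 | obs) = 1/54 / 5/54 = 1/5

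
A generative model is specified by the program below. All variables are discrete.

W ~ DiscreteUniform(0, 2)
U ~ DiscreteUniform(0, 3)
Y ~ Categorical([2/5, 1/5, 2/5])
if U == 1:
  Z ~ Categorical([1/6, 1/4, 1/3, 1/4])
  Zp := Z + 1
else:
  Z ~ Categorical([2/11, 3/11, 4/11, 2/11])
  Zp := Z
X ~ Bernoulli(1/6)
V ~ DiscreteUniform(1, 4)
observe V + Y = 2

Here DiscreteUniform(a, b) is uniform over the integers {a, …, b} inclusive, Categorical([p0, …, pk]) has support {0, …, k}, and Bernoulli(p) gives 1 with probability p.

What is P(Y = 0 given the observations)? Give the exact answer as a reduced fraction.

Enumerate traces; 192 have nonzero weight after conditioning:
  (W=0, U=0, Y=0, Z=0, X=0, V=2) weight 1/792
  (W=0, U=0, Y=0, Z=0, X=1, V=2) weight 1/3960
  (W=0, U=0, Y=0, Z=1, X=0, V=2) weight 1/528
  (W=0, U=0, Y=0, Z=1, X=1, V=2) weight 1/2640
  (W=0, U=0, Y=0, Z=2, X=0, V=2) weight 1/396
  (W=0, U=0, Y=0, Z=2, X=1, V=2) weight 1/1980
  (W=0, U=0, Y=0, Z=3, X=0, V=2) weight 1/792
  (W=0, U=0, Y=0, Z=3, X=1, V=2) weight 1/3960
  (W=0, U=0, Y=1, Z=0, X=0, V=1) weight 1/1584
  … 183 more
Group by Y:
  weight(Y=0) = 1/10
  weight(Y=1) = 1/20
Total weight = 1/10 + 1/20 = 3/20
P(Y=0 | obs) = 1/10 / 3/20 = 2/3
P(Y=1 | obs) = 1/20 / 3/20 = 1/3

P(Y = 0 | obs) = 2/3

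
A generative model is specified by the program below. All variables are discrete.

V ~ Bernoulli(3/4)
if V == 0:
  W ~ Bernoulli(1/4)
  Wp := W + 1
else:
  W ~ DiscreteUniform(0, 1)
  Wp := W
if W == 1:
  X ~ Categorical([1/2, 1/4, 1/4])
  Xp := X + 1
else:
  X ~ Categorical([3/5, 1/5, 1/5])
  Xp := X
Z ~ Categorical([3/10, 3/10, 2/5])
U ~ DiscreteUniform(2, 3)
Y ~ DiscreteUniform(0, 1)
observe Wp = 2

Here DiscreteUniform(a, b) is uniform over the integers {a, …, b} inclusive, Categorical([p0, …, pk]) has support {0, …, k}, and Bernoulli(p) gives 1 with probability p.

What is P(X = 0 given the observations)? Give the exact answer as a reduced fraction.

Enumerate traces; 36 have nonzero weight after conditioning:
  (V=0, W=1, X=0, Z=0, U=2, Y=0) weight 3/1280
  (V=0, W=1, X=0, Z=0, U=2, Y=1) weight 3/1280
  (V=0, W=1, X=0, Z=0, U=3, Y=0) weight 3/1280
  (V=0, W=1, X=0, Z=0, U=3, Y=1) weight 3/1280
  (V=0, W=1, X=0, Z=1, U=2, Y=0) weight 3/1280
  (V=0, W=1, X=0, Z=1, U=2, Y=1) weight 3/1280
  (V=0, W=1, X=0, Z=1, U=3, Y=0) weight 3/1280
  (V=0, W=1, X=0, Z=1, U=3, Y=1) weight 3/1280
  (V=0, W=1, X=1, Z=0, U=2, Y=0) weight 3/2560
  (V=0, W=1, X=2, Z=0, U=2, Y=0) weight 3/2560
  … 26 more
Group by X:
  weight(X=0) = 1/32
  weight(X=1) = 1/64
  weight(X=2) = 1/64
Total weight = 1/32 + 1/64 + 1/64 = 1/16
P(X=0 | obs) = 1/32 / 1/16 = 1/2
P(X=1 | obs) = 1/64 / 1/16 = 1/4
P(X=2 | obs) = 1/64 / 1/16 = 1/4

P(X = 0 | obs) = 1/2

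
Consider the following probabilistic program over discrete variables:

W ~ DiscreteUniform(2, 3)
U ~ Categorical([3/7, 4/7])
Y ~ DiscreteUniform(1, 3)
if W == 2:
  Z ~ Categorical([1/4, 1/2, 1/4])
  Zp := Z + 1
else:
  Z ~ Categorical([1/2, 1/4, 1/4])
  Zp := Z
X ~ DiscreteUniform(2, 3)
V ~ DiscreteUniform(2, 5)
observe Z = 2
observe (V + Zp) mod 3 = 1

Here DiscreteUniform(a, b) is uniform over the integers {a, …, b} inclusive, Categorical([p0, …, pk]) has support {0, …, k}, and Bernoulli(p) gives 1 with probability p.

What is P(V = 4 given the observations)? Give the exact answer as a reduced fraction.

P(V = 4 | obs) = 1/3

Enumerate traces; 36 have nonzero weight after conditioning:
  (W=2, U=0, Y=1, Z=2, X=2, V=4) weight 1/448
  (W=2, U=0, Y=1, Z=2, X=3, V=4) weight 1/448
  (W=2, U=0, Y=2, Z=2, X=2, V=4) weight 1/448
  (W=2, U=0, Y=2, Z=2, X=3, V=4) weight 1/448
  (W=2, U=0, Y=3, Z=2, X=2, V=4) weight 1/448
  (W=2, U=0, Y=3, Z=2, X=3, V=4) weight 1/448
  (W=2, U=1, Y=1, Z=2, X=2, V=4) weight 1/336
  (W=2, U=1, Y=1, Z=2, X=3, V=4) weight 1/336
  (W=3, U=0, Y=1, Z=2, X=2, V=2) weight 1/448
  (W=3, U=0, Y=1, Z=2, X=2, V=5) weight 1/448
  … 26 more
Group by V:
  weight(V=2) = 1/32
  weight(V=4) = 1/32
  weight(V=5) = 1/32
Total weight = 1/32 + 1/32 + 1/32 = 3/32
P(V=2 | obs) = 1/32 / 3/32 = 1/3
P(V=4 | obs) = 1/32 / 3/32 = 1/3
P(V=5 | obs) = 1/32 / 3/32 = 1/3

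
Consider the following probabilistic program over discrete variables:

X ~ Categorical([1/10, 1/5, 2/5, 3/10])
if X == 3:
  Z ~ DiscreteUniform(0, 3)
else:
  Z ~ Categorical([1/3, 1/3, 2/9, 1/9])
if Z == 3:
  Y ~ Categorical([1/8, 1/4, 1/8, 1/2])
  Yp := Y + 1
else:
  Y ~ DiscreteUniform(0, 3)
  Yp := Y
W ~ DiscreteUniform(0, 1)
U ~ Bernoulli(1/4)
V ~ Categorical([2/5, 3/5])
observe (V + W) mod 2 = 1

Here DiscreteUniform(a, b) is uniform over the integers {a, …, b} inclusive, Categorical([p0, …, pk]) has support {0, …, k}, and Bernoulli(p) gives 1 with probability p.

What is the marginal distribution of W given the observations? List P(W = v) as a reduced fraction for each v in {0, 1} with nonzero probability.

Enumerate traces; 256 have nonzero weight after conditioning:
  (X=0, Z=0, Y=0, W=0, U=0, V=1) weight 3/1600
  (X=0, Z=0, Y=0, W=0, U=1, V=1) weight 1/1600
  (X=0, Z=0, Y=0, W=1, U=0, V=0) weight 1/800
  (X=0, Z=0, Y=0, W=1, U=1, V=0) weight 1/2400
  (X=0, Z=0, Y=1, W=0, U=0, V=1) weight 3/1600
  (X=0, Z=0, Y=1, W=0, U=1, V=1) weight 1/1600
  (X=0, Z=0, Y=1, W=1, U=0, V=0) weight 1/800
  (X=0, Z=0, Y=1, W=1, U=1, V=0) weight 1/2400
  … 248 more
Group by W:
  weight(W=0) = 3/10
  weight(W=1) = 1/5
Total weight = 3/10 + 1/5 = 1/2
P(W=0 | obs) = 3/10 / 1/2 = 3/5
P(W=1 | obs) = 1/5 / 1/2 = 2/5

P(W=0) = 3/5, P(W=1) = 2/5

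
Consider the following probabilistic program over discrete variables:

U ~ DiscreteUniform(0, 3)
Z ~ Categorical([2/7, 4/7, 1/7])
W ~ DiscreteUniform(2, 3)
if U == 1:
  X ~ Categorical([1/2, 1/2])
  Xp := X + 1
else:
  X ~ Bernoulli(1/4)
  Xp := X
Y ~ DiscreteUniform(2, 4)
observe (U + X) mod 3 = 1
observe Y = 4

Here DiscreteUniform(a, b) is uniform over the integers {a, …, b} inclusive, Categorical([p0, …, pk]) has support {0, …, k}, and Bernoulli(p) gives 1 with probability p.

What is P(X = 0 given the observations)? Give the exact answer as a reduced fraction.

Enumerate traces; 18 have nonzero weight after conditioning:
  (U=0, Z=0, W=2, X=1, Y=4) weight 1/336
  (U=0, Z=0, W=3, X=1, Y=4) weight 1/336
  (U=0, Z=1, W=2, X=1, Y=4) weight 1/168
  (U=0, Z=1, W=3, X=1, Y=4) weight 1/168
  (U=0, Z=2, W=2, X=1, Y=4) weight 1/672
  (U=0, Z=2, W=3, X=1, Y=4) weight 1/672
  (U=1, Z=0, W=2, X=0, Y=4) weight 1/168
  (U=1, Z=0, W=3, X=0, Y=4) weight 1/168
  … 10 more
Group by X:
  weight(X=0) = 1/24
  weight(X=1) = 1/24
Total weight = 1/24 + 1/24 = 1/12
P(X=0 | obs) = 1/24 / 1/12 = 1/2
P(X=1 | obs) = 1/24 / 1/12 = 1/2

P(X = 0 | obs) = 1/2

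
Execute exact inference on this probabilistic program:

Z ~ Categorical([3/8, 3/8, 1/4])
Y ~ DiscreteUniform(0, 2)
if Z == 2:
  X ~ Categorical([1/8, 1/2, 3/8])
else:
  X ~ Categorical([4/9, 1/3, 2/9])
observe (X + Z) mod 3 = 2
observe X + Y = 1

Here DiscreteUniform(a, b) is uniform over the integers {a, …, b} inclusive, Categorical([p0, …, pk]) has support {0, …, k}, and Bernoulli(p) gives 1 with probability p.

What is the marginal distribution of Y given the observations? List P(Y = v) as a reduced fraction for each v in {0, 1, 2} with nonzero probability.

P(Y=0) = 4/5, P(Y=1) = 1/5

Enumerate traces; 2 have nonzero weight after conditioning:
  (Z=1, Y=0, X=1) weight 1/24
  (Z=2, Y=1, X=0) weight 1/96
Group by Y:
  weight(Y=0) = 1/24
  weight(Y=1) = 1/96
Total weight = 1/24 + 1/96 = 5/96
P(Y=0 | obs) = 1/24 / 5/96 = 4/5
P(Y=1 | obs) = 1/96 / 5/96 = 1/5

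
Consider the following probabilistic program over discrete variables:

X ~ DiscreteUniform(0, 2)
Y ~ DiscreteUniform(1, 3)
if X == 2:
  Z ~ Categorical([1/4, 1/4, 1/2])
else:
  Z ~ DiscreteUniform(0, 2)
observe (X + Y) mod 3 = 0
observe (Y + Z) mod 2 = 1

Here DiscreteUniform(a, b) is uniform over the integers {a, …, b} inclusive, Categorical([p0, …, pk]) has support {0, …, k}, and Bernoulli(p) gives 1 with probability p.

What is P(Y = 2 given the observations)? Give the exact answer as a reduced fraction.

P(Y = 2 | obs) = 4/21

Enumerate traces; 5 have nonzero weight after conditioning:
  (X=0, Y=3, Z=0) weight 1/27
  (X=0, Y=3, Z=2) weight 1/27
  (X=1, Y=2, Z=1) weight 1/27
  (X=2, Y=1, Z=0) weight 1/36
  (X=2, Y=1, Z=2) weight 1/18
Group by Y:
  weight(Y=1) = 1/12
  weight(Y=2) = 1/27
  weight(Y=3) = 2/27
Total weight = 1/12 + 1/27 + 2/27 = 7/36
P(Y=1 | obs) = 1/12 / 7/36 = 3/7
P(Y=2 | obs) = 1/27 / 7/36 = 4/21
P(Y=3 | obs) = 2/27 / 7/36 = 8/21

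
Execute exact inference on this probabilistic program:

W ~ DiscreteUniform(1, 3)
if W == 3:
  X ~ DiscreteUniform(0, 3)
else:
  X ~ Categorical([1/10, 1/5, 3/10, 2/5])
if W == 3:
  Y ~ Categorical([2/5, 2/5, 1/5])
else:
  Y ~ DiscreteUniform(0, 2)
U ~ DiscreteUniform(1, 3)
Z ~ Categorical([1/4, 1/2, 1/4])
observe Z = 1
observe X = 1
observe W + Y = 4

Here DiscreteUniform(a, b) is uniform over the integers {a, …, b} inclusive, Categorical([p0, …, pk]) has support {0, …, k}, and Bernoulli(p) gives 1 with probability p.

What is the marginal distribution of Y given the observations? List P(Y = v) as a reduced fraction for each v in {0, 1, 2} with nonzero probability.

Enumerate traces; 6 have nonzero weight after conditioning:
  (W=2, X=1, Y=2, U=1, Z=1) weight 1/270
  (W=2, X=1, Y=2, U=2, Z=1) weight 1/270
  (W=2, X=1, Y=2, U=3, Z=1) weight 1/270
  (W=3, X=1, Y=1, U=1, Z=1) weight 1/180
  (W=3, X=1, Y=1, U=2, Z=1) weight 1/180
  (W=3, X=1, Y=1, U=3, Z=1) weight 1/180
Group by Y:
  weight(Y=1) = 1/60
  weight(Y=2) = 1/90
Total weight = 1/60 + 1/90 = 1/36
P(Y=1 | obs) = 1/60 / 1/36 = 3/5
P(Y=2 | obs) = 1/90 / 1/36 = 2/5

P(Y=1) = 3/5, P(Y=2) = 2/5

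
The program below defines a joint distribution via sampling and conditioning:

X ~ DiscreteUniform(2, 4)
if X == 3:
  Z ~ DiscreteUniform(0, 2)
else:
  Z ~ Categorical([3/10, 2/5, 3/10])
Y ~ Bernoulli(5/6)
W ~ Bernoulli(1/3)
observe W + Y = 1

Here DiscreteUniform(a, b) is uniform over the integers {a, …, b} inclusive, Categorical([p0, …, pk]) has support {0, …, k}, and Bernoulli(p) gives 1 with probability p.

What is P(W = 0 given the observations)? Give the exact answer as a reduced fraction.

P(W = 0 | obs) = 10/11

Enumerate traces; 18 have nonzero weight after conditioning:
  (X=2, Z=0, Y=0, W=1) weight 1/180
  (X=2, Z=0, Y=1, W=0) weight 1/18
  (X=2, Z=1, Y=0, W=1) weight 1/135
  (X=2, Z=1, Y=1, W=0) weight 2/27
  (X=2, Z=2, Y=0, W=1) weight 1/180
  (X=2, Z=2, Y=1, W=0) weight 1/18
  (X=3, Z=0, Y=0, W=1) weight 1/162
  (X=3, Z=0, Y=1, W=0) weight 5/81
  … 10 more
Group by W:
  weight(W=0) = 5/9
  weight(W=1) = 1/18
Total weight = 5/9 + 1/18 = 11/18
P(W=0 | obs) = 5/9 / 11/18 = 10/11
P(W=1 | obs) = 1/18 / 11/18 = 1/11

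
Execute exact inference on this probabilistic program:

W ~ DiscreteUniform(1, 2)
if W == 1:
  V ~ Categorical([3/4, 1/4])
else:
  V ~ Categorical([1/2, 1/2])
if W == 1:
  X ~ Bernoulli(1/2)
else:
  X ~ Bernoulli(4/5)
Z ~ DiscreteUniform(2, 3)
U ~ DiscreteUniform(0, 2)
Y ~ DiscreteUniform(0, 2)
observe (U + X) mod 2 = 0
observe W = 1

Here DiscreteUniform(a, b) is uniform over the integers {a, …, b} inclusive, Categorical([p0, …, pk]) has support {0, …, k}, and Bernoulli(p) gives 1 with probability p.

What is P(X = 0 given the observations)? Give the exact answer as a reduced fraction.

P(X = 0 | obs) = 2/3

Enumerate traces; 36 have nonzero weight after conditioning:
  (W=1, V=0, X=0, Z=2, U=0, Y=0) weight 1/96
  (W=1, V=0, X=0, Z=2, U=0, Y=1) weight 1/96
  (W=1, V=0, X=0, Z=2, U=0, Y=2) weight 1/96
  (W=1, V=0, X=0, Z=2, U=2, Y=0) weight 1/96
  (W=1, V=0, X=0, Z=2, U=2, Y=1) weight 1/96
  (W=1, V=0, X=0, Z=2, U=2, Y=2) weight 1/96
  (W=1, V=0, X=0, Z=3, U=0, Y=0) weight 1/96
  (W=1, V=0, X=0, Z=3, U=0, Y=1) weight 1/96
  (W=1, V=0, X=1, Z=2, U=1, Y=0) weight 1/96
  … 27 more
Group by X:
  weight(X=0) = 1/6
  weight(X=1) = 1/12
Total weight = 1/6 + 1/12 = 1/4
P(X=0 | obs) = 1/6 / 1/4 = 2/3
P(X=1 | obs) = 1/12 / 1/4 = 1/3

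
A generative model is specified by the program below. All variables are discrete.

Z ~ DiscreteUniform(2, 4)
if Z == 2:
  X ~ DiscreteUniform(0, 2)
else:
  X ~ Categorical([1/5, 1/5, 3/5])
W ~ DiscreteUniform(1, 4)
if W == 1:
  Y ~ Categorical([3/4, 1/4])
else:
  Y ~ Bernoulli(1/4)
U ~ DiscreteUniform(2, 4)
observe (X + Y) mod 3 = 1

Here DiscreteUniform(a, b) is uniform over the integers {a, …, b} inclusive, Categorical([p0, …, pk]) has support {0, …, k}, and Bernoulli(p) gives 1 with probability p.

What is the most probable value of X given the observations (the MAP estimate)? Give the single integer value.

Enumerate traces; 72 have nonzero weight after conditioning:
  (Z=2, X=0, W=1, Y=1, U=2) weight 1/432
  (Z=2, X=0, W=1, Y=1, U=3) weight 1/432
  (Z=2, X=0, W=1, Y=1, U=4) weight 1/432
  (Z=2, X=0, W=2, Y=1, U=2) weight 1/432
  (Z=2, X=0, W=2, Y=1, U=3) weight 1/432
  (Z=2, X=0, W=2, Y=1, U=4) weight 1/432
  (Z=2, X=0, W=3, Y=1, U=2) weight 1/432
  (Z=2, X=0, W=3, Y=1, U=3) weight 1/432
  (Z=2, X=1, W=1, Y=0, U=2) weight 1/144
  … 63 more
Group by X:
  weight(X=0) = 11/180
  weight(X=1) = 11/60
Total weight = 11/180 + 11/60 = 11/45
P(X=0 | obs) = 11/180 / 11/45 = 1/4
P(X=1 | obs) = 11/60 / 11/45 = 3/4
argmax = 1

argmax_v P(X = v | obs) = 1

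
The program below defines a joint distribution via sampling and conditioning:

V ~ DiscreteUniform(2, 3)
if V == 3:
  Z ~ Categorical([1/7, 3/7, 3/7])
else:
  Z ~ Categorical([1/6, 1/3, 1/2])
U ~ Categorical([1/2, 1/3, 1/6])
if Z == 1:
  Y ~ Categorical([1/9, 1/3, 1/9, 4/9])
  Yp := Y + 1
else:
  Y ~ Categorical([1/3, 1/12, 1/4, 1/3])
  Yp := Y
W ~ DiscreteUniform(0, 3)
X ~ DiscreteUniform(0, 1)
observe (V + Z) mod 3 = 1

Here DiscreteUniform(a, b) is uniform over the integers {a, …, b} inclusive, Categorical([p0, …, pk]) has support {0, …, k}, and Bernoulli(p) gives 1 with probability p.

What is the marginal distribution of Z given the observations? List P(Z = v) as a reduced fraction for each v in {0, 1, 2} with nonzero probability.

Enumerate traces; 192 have nonzero weight after conditioning:
  (V=2, Z=2, U=0, Y=0, W=0, X=0) weight 1/192
  (V=2, Z=2, U=0, Y=0, W=0, X=1) weight 1/192
  (V=2, Z=2, U=0, Y=0, W=1, X=0) weight 1/192
  (V=2, Z=2, U=0, Y=0, W=1, X=1) weight 1/192
  (V=2, Z=2, U=0, Y=0, W=2, X=0) weight 1/192
  (V=2, Z=2, U=0, Y=0, W=2, X=1) weight 1/192
  (V=2, Z=2, U=0, Y=0, W=3, X=0) weight 1/192
  (V=2, Z=2, U=0, Y=0, W=3, X=1) weight 1/192
  (V=3, Z=1, U=0, Y=0, W=0, X=0) weight 1/672
  … 183 more
Group by Z:
  weight(Z=1) = 3/14
  weight(Z=2) = 1/4
Total weight = 3/14 + 1/4 = 13/28
P(Z=1 | obs) = 3/14 / 13/28 = 6/13
P(Z=2 | obs) = 1/4 / 13/28 = 7/13

P(Z=1) = 6/13, P(Z=2) = 7/13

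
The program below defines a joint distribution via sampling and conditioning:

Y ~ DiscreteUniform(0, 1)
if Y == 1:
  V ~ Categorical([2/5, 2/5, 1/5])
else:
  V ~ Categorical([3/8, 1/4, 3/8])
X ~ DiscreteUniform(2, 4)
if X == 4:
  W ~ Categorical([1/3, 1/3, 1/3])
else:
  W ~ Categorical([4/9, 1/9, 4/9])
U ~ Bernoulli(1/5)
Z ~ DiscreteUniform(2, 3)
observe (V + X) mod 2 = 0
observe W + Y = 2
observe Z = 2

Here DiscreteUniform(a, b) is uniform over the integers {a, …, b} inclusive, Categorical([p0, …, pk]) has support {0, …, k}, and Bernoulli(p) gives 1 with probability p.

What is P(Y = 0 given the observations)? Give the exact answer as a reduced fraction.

P(Y = 0 | obs) = 125/181

Enumerate traces; 20 have nonzero weight after conditioning:
  (Y=0, V=0, X=2, W=2, U=0, Z=2) weight 1/90
  (Y=0, V=0, X=2, W=2, U=1, Z=2) weight 1/360
  (Y=0, V=0, X=4, W=2, U=0, Z=2) weight 1/120
  (Y=0, V=0, X=4, W=2, U=1, Z=2) weight 1/480
  (Y=0, V=1, X=3, W=2, U=0, Z=2) weight 1/135
  (Y=0, V=1, X=3, W=2, U=1, Z=2) weight 1/540
  (Y=0, V=2, X=2, W=2, U=0, Z=2) weight 1/90
  (Y=0, V=2, X=2, W=2, U=1, Z=2) weight 1/360
  (Y=1, V=0, X=2, W=1, U=0, Z=2) weight 2/675
  … 11 more
Group by Y:
  weight(Y=0) = 25/432
  weight(Y=1) = 7/270
Total weight = 25/432 + 7/270 = 181/2160
P(Y=0 | obs) = 25/432 / 181/2160 = 125/181
P(Y=1 | obs) = 7/270 / 181/2160 = 56/181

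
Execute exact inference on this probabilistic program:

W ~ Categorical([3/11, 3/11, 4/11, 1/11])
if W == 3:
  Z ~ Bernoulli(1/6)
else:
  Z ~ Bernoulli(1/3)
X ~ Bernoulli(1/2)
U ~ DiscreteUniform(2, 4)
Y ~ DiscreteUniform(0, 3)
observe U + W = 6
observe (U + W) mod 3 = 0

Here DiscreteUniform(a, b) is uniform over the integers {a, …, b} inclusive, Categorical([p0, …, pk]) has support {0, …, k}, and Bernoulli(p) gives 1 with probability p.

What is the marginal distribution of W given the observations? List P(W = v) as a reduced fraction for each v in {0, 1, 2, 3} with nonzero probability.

Enumerate traces; 32 have nonzero weight after conditioning:
  (W=2, Z=0, X=0, U=4, Y=0) weight 1/99
  (W=2, Z=0, X=0, U=4, Y=1) weight 1/99
  (W=2, Z=0, X=0, U=4, Y=2) weight 1/99
  (W=2, Z=0, X=0, U=4, Y=3) weight 1/99
  (W=2, Z=0, X=1, U=4, Y=0) weight 1/99
  (W=2, Z=0, X=1, U=4, Y=1) weight 1/99
  (W=2, Z=0, X=1, U=4, Y=2) weight 1/99
  (W=2, Z=0, X=1, U=4, Y=3) weight 1/99
  (W=3, Z=0, X=0, U=3, Y=0) weight 5/1584
  … 23 more
Group by W:
  weight(W=2) = 4/33
  weight(W=3) = 1/33
Total weight = 4/33 + 1/33 = 5/33
P(W=2 | obs) = 4/33 / 5/33 = 4/5
P(W=3 | obs) = 1/33 / 5/33 = 1/5

P(W=2) = 4/5, P(W=3) = 1/5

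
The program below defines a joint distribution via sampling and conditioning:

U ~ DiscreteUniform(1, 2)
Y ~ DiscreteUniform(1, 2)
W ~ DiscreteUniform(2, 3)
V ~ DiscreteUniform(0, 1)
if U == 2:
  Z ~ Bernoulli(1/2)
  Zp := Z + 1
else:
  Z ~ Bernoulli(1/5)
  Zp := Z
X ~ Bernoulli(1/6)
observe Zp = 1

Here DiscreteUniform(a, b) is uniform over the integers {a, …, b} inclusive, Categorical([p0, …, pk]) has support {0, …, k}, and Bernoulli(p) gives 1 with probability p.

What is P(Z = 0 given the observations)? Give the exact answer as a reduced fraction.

Enumerate traces; 32 have nonzero weight after conditioning:
  (U=1, Y=1, W=2, V=0, Z=1, X=0) weight 1/96
  (U=1, Y=1, W=2, V=0, Z=1, X=1) weight 1/480
  (U=1, Y=1, W=2, V=1, Z=1, X=0) weight 1/96
  (U=1, Y=1, W=2, V=1, Z=1, X=1) weight 1/480
  (U=1, Y=1, W=3, V=0, Z=1, X=0) weight 1/96
  (U=1, Y=1, W=3, V=0, Z=1, X=1) weight 1/480
  (U=1, Y=1, W=3, V=1, Z=1, X=0) weight 1/96
  (U=1, Y=1, W=3, V=1, Z=1, X=1) weight 1/480
  (U=2, Y=1, W=2, V=0, Z=0, X=0) weight 5/192
  … 23 more
Group by Z:
  weight(Z=0) = 1/4
  weight(Z=1) = 1/10
Total weight = 1/4 + 1/10 = 7/20
P(Z=0 | obs) = 1/4 / 7/20 = 5/7
P(Z=1 | obs) = 1/10 / 7/20 = 2/7

P(Z = 0 | obs) = 5/7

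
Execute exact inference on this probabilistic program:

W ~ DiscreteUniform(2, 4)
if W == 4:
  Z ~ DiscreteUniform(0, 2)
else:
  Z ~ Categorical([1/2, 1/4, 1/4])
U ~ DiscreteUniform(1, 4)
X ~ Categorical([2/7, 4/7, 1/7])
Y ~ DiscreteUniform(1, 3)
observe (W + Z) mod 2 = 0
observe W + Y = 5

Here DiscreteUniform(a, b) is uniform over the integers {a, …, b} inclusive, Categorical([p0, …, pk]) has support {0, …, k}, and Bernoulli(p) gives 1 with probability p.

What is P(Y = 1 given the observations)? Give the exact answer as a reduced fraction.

Enumerate traces; 60 have nonzero weight after conditioning:
  (W=2, Z=0, U=1, X=0, Y=3) weight 1/252
  (W=2, Z=0, U=1, X=1, Y=3) weight 1/126
  (W=2, Z=0, U=1, X=2, Y=3) weight 1/504
  (W=2, Z=0, U=2, X=0, Y=3) weight 1/252
  (W=2, Z=0, U=2, X=1, Y=3) weight 1/126
  (W=2, Z=0, U=2, X=2, Y=3) weight 1/504
  (W=2, Z=0, U=3, X=0, Y=3) weight 1/252
  (W=2, Z=0, U=3, X=1, Y=3) weight 1/126
  (W=3, Z=1, U=1, X=0, Y=2) weight 1/504
  (W=4, Z=0, U=1, X=0, Y=1) weight 1/378
  … 50 more
Group by Y:
  weight(Y=1) = 2/27
  weight(Y=2) = 1/36
  weight(Y=3) = 1/12
Total weight = 2/27 + 1/36 + 1/12 = 5/27
P(Y=1 | obs) = 2/27 / 5/27 = 2/5
P(Y=2 | obs) = 1/36 / 5/27 = 3/20
P(Y=3 | obs) = 1/12 / 5/27 = 9/20

P(Y = 1 | obs) = 2/5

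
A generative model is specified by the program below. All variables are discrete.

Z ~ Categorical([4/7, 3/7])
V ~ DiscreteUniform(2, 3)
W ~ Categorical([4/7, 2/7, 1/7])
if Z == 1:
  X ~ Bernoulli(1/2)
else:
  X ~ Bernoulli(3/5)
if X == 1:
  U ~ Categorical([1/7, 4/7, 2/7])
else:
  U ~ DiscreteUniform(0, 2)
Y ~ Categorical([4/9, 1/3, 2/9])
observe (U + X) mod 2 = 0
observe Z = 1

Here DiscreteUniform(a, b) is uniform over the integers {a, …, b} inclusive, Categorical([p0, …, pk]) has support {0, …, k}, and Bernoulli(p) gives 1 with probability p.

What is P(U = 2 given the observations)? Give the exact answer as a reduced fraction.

Enumerate traces; 54 have nonzero weight after conditioning:
  (Z=1, V=2, W=0, X=0, U=0, Y=0) weight 4/441
  (Z=1, V=2, W=0, X=0, U=0, Y=1) weight 1/147
  (Z=1, V=2, W=0, X=0, U=0, Y=2) weight 2/441
  (Z=1, V=2, W=0, X=0, U=2, Y=0) weight 4/441
  (Z=1, V=2, W=0, X=0, U=2, Y=1) weight 1/147
  (Z=1, V=2, W=0, X=0, U=2, Y=2) weight 2/441
  (Z=1, V=2, W=0, X=1, U=1, Y=0) weight 16/1029
  (Z=1, V=2, W=0, X=1, U=1, Y=1) weight 4/343
  … 46 more
Group by U:
  weight(U=0) = 1/14
  weight(U=1) = 6/49
  weight(U=2) = 1/14
Total weight = 1/14 + 6/49 + 1/14 = 13/49
P(U=0 | obs) = 1/14 / 13/49 = 7/26
P(U=1 | obs) = 6/49 / 13/49 = 6/13
P(U=2 | obs) = 1/14 / 13/49 = 7/26

P(U = 2 | obs) = 7/26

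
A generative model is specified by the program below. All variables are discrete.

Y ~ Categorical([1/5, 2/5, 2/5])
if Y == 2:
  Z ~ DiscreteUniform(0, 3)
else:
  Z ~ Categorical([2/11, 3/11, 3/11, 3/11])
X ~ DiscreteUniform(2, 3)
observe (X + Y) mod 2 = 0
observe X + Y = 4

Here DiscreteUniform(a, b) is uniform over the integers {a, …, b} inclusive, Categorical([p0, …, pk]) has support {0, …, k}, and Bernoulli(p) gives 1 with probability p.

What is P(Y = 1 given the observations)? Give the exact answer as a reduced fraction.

Enumerate traces; 8 have nonzero weight after conditioning:
  (Y=1, Z=0, X=3) weight 2/55
  (Y=1, Z=1, X=3) weight 3/55
  (Y=1, Z=2, X=3) weight 3/55
  (Y=1, Z=3, X=3) weight 3/55
  (Y=2, Z=0, X=2) weight 1/20
  (Y=2, Z=1, X=2) weight 1/20
  (Y=2, Z=2, X=2) weight 1/20
  (Y=2, Z=3, X=2) weight 1/20
Group by Y:
  weight(Y=1) = 1/5
  weight(Y=2) = 1/5
Total weight = 1/5 + 1/5 = 2/5
P(Y=1 | obs) = 1/5 / 2/5 = 1/2
P(Y=2 | obs) = 1/5 / 2/5 = 1/2

P(Y = 1 | obs) = 1/2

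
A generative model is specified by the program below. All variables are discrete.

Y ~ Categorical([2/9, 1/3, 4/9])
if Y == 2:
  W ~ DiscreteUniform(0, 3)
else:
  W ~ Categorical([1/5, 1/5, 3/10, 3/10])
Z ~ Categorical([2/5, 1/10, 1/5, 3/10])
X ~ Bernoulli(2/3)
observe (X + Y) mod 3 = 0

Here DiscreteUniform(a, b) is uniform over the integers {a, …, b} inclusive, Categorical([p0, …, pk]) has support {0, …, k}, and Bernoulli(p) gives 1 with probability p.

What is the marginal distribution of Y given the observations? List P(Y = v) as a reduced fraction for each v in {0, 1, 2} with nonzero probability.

Enumerate traces; 32 have nonzero weight after conditioning:
  (Y=0, W=0, Z=0, X=0) weight 4/675
  (Y=0, W=0, Z=1, X=0) weight 1/675
  (Y=0, W=0, Z=2, X=0) weight 2/675
  (Y=0, W=0, Z=3, X=0) weight 1/225
  (Y=0, W=1, Z=0, X=0) weight 4/675
  (Y=0, W=1, Z=1, X=0) weight 1/675
  (Y=0, W=1, Z=2, X=0) weight 2/675
  (Y=0, W=1, Z=3, X=0) weight 1/225
  (Y=2, W=0, Z=0, X=1) weight 4/135
  … 23 more
Group by Y:
  weight(Y=0) = 2/27
  weight(Y=2) = 8/27
Total weight = 2/27 + 8/27 = 10/27
P(Y=0 | obs) = 2/27 / 10/27 = 1/5
P(Y=2 | obs) = 8/27 / 10/27 = 4/5

P(Y=0) = 1/5, P(Y=2) = 4/5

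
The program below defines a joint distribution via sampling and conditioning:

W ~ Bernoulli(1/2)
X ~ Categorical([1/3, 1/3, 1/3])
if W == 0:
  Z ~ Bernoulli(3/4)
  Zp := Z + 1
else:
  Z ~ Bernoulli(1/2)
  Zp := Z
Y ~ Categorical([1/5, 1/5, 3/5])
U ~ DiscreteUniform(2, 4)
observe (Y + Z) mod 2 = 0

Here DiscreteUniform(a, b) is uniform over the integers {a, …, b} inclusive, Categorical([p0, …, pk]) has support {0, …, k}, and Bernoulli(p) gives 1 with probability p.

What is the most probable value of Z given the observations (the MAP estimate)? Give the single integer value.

argmax_v P(Z = v | obs) = 0

Enumerate traces; 54 have nonzero weight after conditioning:
  (W=0, X=0, Z=0, Y=0, U=2) weight 1/360
  (W=0, X=0, Z=0, Y=0, U=3) weight 1/360
  (W=0, X=0, Z=0, Y=0, U=4) weight 1/360
  (W=0, X=0, Z=0, Y=2, U=2) weight 1/120
  (W=0, X=0, Z=0, Y=2, U=3) weight 1/120
  (W=0, X=0, Z=0, Y=2, U=4) weight 1/120
  (W=0, X=0, Z=1, Y=1, U=2) weight 1/120
  (W=0, X=0, Z=1, Y=1, U=3) weight 1/120
  … 46 more
Group by Z:
  weight(Z=0) = 3/10
  weight(Z=1) = 1/8
Total weight = 3/10 + 1/8 = 17/40
P(Z=0 | obs) = 3/10 / 17/40 = 12/17
P(Z=1 | obs) = 1/8 / 17/40 = 5/17
argmax = 0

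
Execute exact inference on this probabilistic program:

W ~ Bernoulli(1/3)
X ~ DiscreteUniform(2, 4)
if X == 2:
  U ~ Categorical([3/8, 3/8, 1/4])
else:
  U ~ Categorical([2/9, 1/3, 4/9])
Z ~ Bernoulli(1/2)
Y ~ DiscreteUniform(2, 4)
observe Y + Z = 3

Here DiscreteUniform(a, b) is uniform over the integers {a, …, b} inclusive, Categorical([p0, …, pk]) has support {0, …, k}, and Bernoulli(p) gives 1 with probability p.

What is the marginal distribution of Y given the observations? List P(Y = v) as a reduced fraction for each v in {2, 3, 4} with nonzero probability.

P(Y=2) = 1/2, P(Y=3) = 1/2

Enumerate traces; 36 have nonzero weight after conditioning:
  (W=0, X=2, U=0, Z=0, Y=3) weight 1/72
  (W=0, X=2, U=0, Z=1, Y=2) weight 1/72
  (W=0, X=2, U=1, Z=0, Y=3) weight 1/72
  (W=0, X=2, U=1, Z=1, Y=2) weight 1/72
  (W=0, X=2, U=2, Z=0, Y=3) weight 1/108
  (W=0, X=2, U=2, Z=1, Y=2) weight 1/108
  (W=0, X=3, U=0, Z=0, Y=3) weight 2/243
  (W=0, X=3, U=0, Z=1, Y=2) weight 2/243
  … 28 more
Group by Y:
  weight(Y=2) = 1/6
  weight(Y=3) = 1/6
Total weight = 1/6 + 1/6 = 1/3
P(Y=2 | obs) = 1/6 / 1/3 = 1/2
P(Y=3 | obs) = 1/6 / 1/3 = 1/2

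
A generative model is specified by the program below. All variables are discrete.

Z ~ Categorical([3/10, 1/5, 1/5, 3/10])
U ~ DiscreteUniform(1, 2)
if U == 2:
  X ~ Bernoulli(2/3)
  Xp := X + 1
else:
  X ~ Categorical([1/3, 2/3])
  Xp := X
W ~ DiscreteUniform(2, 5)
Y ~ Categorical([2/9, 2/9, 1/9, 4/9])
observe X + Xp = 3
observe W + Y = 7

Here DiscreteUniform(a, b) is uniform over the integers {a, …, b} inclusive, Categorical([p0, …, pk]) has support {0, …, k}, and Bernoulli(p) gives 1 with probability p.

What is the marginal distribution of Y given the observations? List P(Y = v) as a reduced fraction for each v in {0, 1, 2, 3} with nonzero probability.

P(Y=2) = 1/5, P(Y=3) = 4/5

Enumerate traces; 8 have nonzero weight after conditioning:
  (Z=0, U=2, X=1, W=4, Y=3) weight 1/90
  (Z=0, U=2, X=1, W=5, Y=2) weight 1/360
  (Z=1, U=2, X=1, W=4, Y=3) weight 1/135
  (Z=1, U=2, X=1, W=5, Y=2) weight 1/540
  (Z=2, U=2, X=1, W=4, Y=3) weight 1/135
  (Z=2, U=2, X=1, W=5, Y=2) weight 1/540
  (Z=3, U=2, X=1, W=4, Y=3) weight 1/90
  (Z=3, U=2, X=1, W=5, Y=2) weight 1/360
Group by Y:
  weight(Y=2) = 1/108
  weight(Y=3) = 1/27
Total weight = 1/108 + 1/27 = 5/108
P(Y=2 | obs) = 1/108 / 5/108 = 1/5
P(Y=3 | obs) = 1/27 / 5/108 = 4/5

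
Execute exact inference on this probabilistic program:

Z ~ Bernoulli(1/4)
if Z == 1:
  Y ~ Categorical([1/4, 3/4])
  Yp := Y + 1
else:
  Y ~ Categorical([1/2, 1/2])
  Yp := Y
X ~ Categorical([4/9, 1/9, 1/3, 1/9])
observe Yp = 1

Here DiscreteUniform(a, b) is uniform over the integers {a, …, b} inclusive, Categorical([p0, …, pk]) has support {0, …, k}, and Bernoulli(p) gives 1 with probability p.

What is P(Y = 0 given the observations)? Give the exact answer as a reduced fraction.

P(Y = 0 | obs) = 1/7

Enumerate traces; 8 have nonzero weight after conditioning:
  (Z=0, Y=1, X=0) weight 1/6
  (Z=0, Y=1, X=1) weight 1/24
  (Z=0, Y=1, X=2) weight 1/8
  (Z=0, Y=1, X=3) weight 1/24
  (Z=1, Y=0, X=0) weight 1/36
  (Z=1, Y=0, X=1) weight 1/144
  (Z=1, Y=0, X=2) weight 1/48
  (Z=1, Y=0, X=3) weight 1/144
Group by Y:
  weight(Y=0) = 1/16
  weight(Y=1) = 3/8
Total weight = 1/16 + 3/8 = 7/16
P(Y=0 | obs) = 1/16 / 7/16 = 1/7
P(Y=1 | obs) = 3/8 / 7/16 = 6/7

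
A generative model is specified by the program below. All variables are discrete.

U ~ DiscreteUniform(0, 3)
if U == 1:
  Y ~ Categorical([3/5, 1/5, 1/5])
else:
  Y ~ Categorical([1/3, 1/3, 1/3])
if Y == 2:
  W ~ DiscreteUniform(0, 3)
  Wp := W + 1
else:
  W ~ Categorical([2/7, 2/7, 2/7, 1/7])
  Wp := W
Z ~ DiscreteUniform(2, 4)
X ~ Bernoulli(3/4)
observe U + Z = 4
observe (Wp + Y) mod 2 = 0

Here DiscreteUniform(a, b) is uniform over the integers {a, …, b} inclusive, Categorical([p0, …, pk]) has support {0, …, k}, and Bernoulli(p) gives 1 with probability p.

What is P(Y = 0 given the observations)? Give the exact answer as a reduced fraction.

Enumerate traces; 36 have nonzero weight after conditioning:
  (U=0, Y=0, W=0, Z=4, X=0) weight 1/504
  (U=0, Y=0, W=0, Z=4, X=1) weight 1/168
  (U=0, Y=0, W=2, Z=4, X=0) weight 1/504
  (U=0, Y=0, W=2, Z=4, X=1) weight 1/168
  (U=0, Y=1, W=1, Z=4, X=0) weight 1/504
  (U=0, Y=1, W=1, Z=4, X=1) weight 1/168
  (U=0, Y=1, W=3, Z=4, X=0) weight 1/1008
  (U=0, Y=1, W=3, Z=4, X=1) weight 1/336
  (U=0, Y=2, W=1, Z=4, X=0) weight 1/576
  … 27 more
Group by Y:
  weight(Y=0) = 19/315
  weight(Y=1) = 13/420
  weight(Y=2) = 13/360
Total weight = 19/315 + 13/420 + 13/360 = 107/840
P(Y=0 | obs) = 19/315 / 107/840 = 152/321
P(Y=1 | obs) = 13/420 / 107/840 = 26/107
P(Y=2 | obs) = 13/360 / 107/840 = 91/321

P(Y = 0 | obs) = 152/321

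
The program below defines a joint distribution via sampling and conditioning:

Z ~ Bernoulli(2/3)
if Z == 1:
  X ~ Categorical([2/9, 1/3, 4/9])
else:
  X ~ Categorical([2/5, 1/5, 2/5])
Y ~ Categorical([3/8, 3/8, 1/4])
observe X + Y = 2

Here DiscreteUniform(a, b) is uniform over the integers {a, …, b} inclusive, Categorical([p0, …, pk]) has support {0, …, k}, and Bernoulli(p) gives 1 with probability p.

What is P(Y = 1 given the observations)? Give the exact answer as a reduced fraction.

P(Y = 1 | obs) = 117/367

Enumerate traces; 6 have nonzero weight after conditioning:
  (Z=0, X=0, Y=2) weight 1/30
  (Z=0, X=1, Y=1) weight 1/40
  (Z=0, X=2, Y=0) weight 1/20
  (Z=1, X=0, Y=2) weight 1/27
  (Z=1, X=1, Y=1) weight 1/12
  (Z=1, X=2, Y=0) weight 1/9
Group by Y:
  weight(Y=0) = 29/180
  weight(Y=1) = 13/120
  weight(Y=2) = 19/270
Total weight = 29/180 + 13/120 + 19/270 = 367/1080
P(Y=0 | obs) = 29/180 / 367/1080 = 174/367
P(Y=1 | obs) = 13/120 / 367/1080 = 117/367
P(Y=2 | obs) = 19/270 / 367/1080 = 76/367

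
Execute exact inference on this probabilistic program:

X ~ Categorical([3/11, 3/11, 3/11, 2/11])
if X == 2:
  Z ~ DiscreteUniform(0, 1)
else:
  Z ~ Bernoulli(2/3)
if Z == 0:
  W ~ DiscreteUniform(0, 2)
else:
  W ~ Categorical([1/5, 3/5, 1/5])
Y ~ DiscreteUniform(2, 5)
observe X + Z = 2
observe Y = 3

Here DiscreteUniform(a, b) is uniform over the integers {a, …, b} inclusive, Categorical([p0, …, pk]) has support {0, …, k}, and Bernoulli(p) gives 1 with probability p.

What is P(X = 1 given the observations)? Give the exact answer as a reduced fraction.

Enumerate traces; 6 have nonzero weight after conditioning:
  (X=1, Z=1, W=0, Y=3) weight 1/110
  (X=1, Z=1, W=1, Y=3) weight 3/110
  (X=1, Z=1, W=2, Y=3) weight 1/110
  (X=2, Z=0, W=0, Y=3) weight 1/88
  (X=2, Z=0, W=1, Y=3) weight 1/88
  (X=2, Z=0, W=2, Y=3) weight 1/88
Group by X:
  weight(X=1) = 1/22
  weight(X=2) = 3/88
Total weight = 1/22 + 3/88 = 7/88
P(X=1 | obs) = 1/22 / 7/88 = 4/7
P(X=2 | obs) = 3/88 / 7/88 = 3/7

P(X = 1 | obs) = 4/7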